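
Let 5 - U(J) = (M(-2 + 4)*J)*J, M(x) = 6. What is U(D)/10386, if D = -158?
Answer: -149779/10386 ≈ -14.421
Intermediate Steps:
U(J) = 5 - 6*J**2 (U(J) = 5 - 6*J*J = 5 - 6*J**2)
U(D)/10386 = (5 - 6*(-158)**2)/10386 = (5 - 6*24964)*(1/10386) = (5 - 149784)*(1/10386) = -149779*1/10386 = -149779/10386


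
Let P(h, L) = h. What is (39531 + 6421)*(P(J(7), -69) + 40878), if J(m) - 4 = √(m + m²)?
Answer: 1878609664 + 91904*√14 ≈ 1.8790e+9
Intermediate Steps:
J(m) = 4 + √(m + m²)
(39531 + 6421)*(P(J(7), -69) + 40878) = (39531 + 6421)*((4 + √(7*(1 + 7))) + 40878) = 45952*((4 + √(7*8)) + 40878) = 45952*((4 + √56) + 40878) = 45952*((4 + 2*√14) + 40878) = 45952*(40882 + 2*√14) = 1878609664 + 91904*√14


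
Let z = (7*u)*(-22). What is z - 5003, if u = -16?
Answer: -2539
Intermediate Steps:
z = 2464 (z = (7*(-16))*(-22) = -112*(-22) = 2464)
z - 5003 = 2464 - 5003 = -2539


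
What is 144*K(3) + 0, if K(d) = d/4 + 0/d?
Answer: 108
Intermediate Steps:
K(d) = d/4 (K(d) = d*(¼) + 0 = d/4 + 0 = d/4)
144*K(3) + 0 = 144*((¼)*3) + 0 = 144*(¾) + 0 = 108 + 0 = 108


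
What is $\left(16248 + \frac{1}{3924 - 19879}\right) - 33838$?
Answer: $- \frac{280648451}{15955} \approx -17590.0$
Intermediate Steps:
$\left(16248 + \frac{1}{3924 - 19879}\right) - 33838 = \left(16248 + \frac{1}{-15955}\right) - 33838 = \left(16248 - \frac{1}{15955}\right) - 33838 = \frac{259236839}{15955} - 33838 = - \frac{280648451}{15955}$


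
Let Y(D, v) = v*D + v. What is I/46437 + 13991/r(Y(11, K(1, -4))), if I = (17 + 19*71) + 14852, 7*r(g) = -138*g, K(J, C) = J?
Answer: -65522369/1114488 ≈ -58.791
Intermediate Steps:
Y(D, v) = v + D*v (Y(D, v) = D*v + v = v + D*v)
r(g) = -138*g/7 (r(g) = (-138*g)/7 = -138*g/7)
I = 16218 (I = (17 + 1349) + 14852 = 1366 + 14852 = 16218)
I/46437 + 13991/r(Y(11, K(1, -4))) = 16218/46437 + 13991/((-138*(1 + 11)/7)) = 16218*(1/46437) + 13991/((-138*12/7)) = 5406/15479 + 13991/((-138/7*12)) = 5406/15479 + 13991/(-1656/7) = 5406/15479 + 13991*(-7/1656) = 5406/15479 - 97937/1656 = -65522369/1114488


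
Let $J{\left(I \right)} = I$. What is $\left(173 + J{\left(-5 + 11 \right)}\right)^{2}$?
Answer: $32041$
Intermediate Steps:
$\left(173 + J{\left(-5 + 11 \right)}\right)^{2} = \left(173 + \left(-5 + 11\right)\right)^{2} = \left(173 + 6\right)^{2} = 179^{2} = 32041$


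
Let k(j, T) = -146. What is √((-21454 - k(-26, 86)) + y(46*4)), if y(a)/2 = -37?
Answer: I*√21382 ≈ 146.23*I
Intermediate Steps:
y(a) = -74 (y(a) = 2*(-37) = -74)
√((-21454 - k(-26, 86)) + y(46*4)) = √((-21454 - 1*(-146)) - 74) = √((-21454 + 146) - 74) = √(-21308 - 74) = √(-21382) = I*√21382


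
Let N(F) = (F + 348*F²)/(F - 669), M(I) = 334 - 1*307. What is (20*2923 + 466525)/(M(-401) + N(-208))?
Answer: -92082369/3006397 ≈ -30.629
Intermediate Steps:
M(I) = 27 (M(I) = 334 - 307 = 27)
N(F) = (F + 348*F²)/(-669 + F)
(20*2923 + 466525)/(M(-401) + N(-208)) = (20*2923 + 466525)/(27 - 208*(1 + 348*(-208))/(-669 - 208)) = (58460 + 466525)/(27 - 208*(1 - 72384)/(-877)) = 524985/(27 - 208*(-1/877)*(-72383)) = 524985/(27 - 15055664/877) = 524985/(-15031985/877) = 524985*(-877/15031985) = -92082369/3006397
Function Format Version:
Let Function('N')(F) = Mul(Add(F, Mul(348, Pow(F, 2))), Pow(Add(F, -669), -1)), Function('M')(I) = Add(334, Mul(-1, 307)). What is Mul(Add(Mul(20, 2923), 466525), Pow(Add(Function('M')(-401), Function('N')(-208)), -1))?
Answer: Rational(-92082369, 3006397) ≈ -30.629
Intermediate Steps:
Function('M')(I) = 27 (Function('M')(I) = Add(334, -307) = 27)
Function('N')(F) = Mul(Pow(Add(-669, F), -1), Add(F, Mul(348, Pow(F, 2)))) (Function('N')(F) = Mul(Add(F, Mul(348, Pow(F, 2))), Pow(Add(-669, F), -1)) = Mul(Pow(Add(-669, F), -1), Add(F, Mul(348, Pow(F, 2)))))
Mul(Add(Mul(20, 2923), 466525), Pow(Add(Function('M')(-401), Function('N')(-208)), -1)) = Mul(Add(Mul(20, 2923), 466525), Pow(Add(27, Mul(-208, Pow(Add(-669, -208), -1), Add(1, Mul(348, -208)))), -1)) = Mul(Add(58460, 466525), Pow(Add(27, Mul(-208, Pow(-877, -1), Add(1, -72384))), -1)) = Mul(524985, Pow(Add(27, Mul(-208, Rational(-1, 877), -72383)), -1)) = Mul(524985, Pow(Add(27, Rational(-15055664, 877)), -1)) = Mul(524985, Pow(Rational(-15031985, 877), -1)) = Mul(524985, Rational(-877, 15031985)) = Rational(-92082369, 3006397)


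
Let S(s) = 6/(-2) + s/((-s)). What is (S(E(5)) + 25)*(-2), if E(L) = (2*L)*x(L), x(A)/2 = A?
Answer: -42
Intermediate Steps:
x(A) = 2*A
E(L) = 4*L² (E(L) = (2*L)*(2*L) = 4*L²)
S(s) = -4 (S(s) = 6*(-½) + s*(-1/s) = -3 - 1 = -4)
(S(E(5)) + 25)*(-2) = (-4 + 25)*(-2) = 21*(-2) = -42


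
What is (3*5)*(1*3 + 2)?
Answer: 75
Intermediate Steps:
(3*5)*(1*3 + 2) = 15*(3 + 2) = 15*5 = 75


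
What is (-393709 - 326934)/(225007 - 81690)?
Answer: -720643/143317 ≈ -5.0283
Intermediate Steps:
(-393709 - 326934)/(225007 - 81690) = -720643/143317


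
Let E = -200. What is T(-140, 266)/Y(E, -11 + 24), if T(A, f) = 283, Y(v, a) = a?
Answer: 283/13 ≈ 21.769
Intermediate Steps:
T(-140, 266)/Y(E, -11 + 24) = 283/(-11 + 24) = 283/13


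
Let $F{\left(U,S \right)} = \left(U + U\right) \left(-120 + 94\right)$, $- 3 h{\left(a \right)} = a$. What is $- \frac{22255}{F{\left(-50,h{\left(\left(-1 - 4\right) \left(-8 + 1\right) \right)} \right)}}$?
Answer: $- \frac{4451}{520} \approx -8.5596$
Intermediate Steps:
$h{\left(a \right)} = - \frac{a}{3}$
$F{\left(U,S \right)} = - 52 U$ ($F{\left(U,S \right)} = 2 U \left(-26\right) = - 52 U$)
$- \frac{22255}{F{\left(-50,h{\left(\left(-1 - 4\right) \left(-8 + 1\right) \right)} \right)}} = - \frac{22255}{\left(-52\right) \left(-50\right)} = - \frac{22255}{2600} = \left(-22255\right) \frac{1}{2600} = - \frac{4451}{520}$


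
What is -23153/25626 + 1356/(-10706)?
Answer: -141312437/137175978 ≈ -1.0302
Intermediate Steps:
-23153/25626 + 1356/(-10706) = -23153*1/25626 + 1356*(-1/10706) = -23153/25626 - 678/5353 = -141312437/137175978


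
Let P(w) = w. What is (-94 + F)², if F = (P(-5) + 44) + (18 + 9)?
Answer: 784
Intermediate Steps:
F = 66 (F = (-5 + 44) + (18 + 9) = 39 + 27 = 66)
(-94 + F)² = (-94 + 66)² = (-28)² = 784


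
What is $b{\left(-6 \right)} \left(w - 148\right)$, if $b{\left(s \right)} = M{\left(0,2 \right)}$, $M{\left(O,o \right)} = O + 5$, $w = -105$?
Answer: $-1265$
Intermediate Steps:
$M{\left(O,o \right)} = 5 + O$
$b{\left(s \right)} = 5$ ($b{\left(s \right)} = 5 + 0 = 5$)
$b{\left(-6 \right)} \left(w - 148\right) = 5 \left(-105 - 148\right) = 5 \left(-253\right) = -1265$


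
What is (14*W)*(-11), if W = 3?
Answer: -462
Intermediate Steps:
(14*W)*(-11) = (14*3)*(-11) = 42*(-11) = -462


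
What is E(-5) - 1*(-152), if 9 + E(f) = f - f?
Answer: 143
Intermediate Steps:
E(f) = -9 (E(f) = -9 + (f - f) = -9 + 0 = -9)
E(-5) - 1*(-152) = -9 - 1*(-152) = -9 + 152 = 143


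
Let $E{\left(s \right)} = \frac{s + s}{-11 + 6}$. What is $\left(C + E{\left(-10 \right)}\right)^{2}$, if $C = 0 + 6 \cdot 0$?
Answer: $16$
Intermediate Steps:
$C = 0$ ($C = 0 + 0 = 0$)
$E{\left(s \right)} = - \frac{2 s}{5}$ ($E{\left(s \right)} = \frac{2 s}{-5} = 2 s \left(- \frac{1}{5}\right) = - \frac{2 s}{5}$)
$\left(C + E{\left(-10 \right)}\right)^{2} = \left(0 - -4\right)^{2} = \left(0 + 4\right)^{2} = 4^{2} = 16$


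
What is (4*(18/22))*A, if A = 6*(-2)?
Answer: -432/11 ≈ -39.273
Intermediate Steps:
A = -12
(4*(18/22))*A = (4*(18/22))*(-12) = (4*(18*(1/22)))*(-12) = (4*(9/11))*(-12) = (36/11)*(-12) = -432/11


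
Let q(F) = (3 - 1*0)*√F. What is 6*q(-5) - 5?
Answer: -5 + 18*I*√5 ≈ -5.0 + 40.249*I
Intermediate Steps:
q(F) = 3*√F (q(F) = (3 + 0)*√F = 3*√F)
6*q(-5) - 5 = 6*(3*√(-5)) - 5 = 6*(3*(I*√5)) - 5 = 6*(3*I*√5) - 5 = 18*I*√5 - 5 = -5 + 18*I*√5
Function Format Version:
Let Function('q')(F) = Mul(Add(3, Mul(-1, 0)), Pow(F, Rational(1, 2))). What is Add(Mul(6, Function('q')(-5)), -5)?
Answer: Add(-5, Mul(18, I, Pow(5, Rational(1, 2)))) ≈ Add(-5.0000, Mul(40.249, I))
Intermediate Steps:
Function('q')(F) = Mul(3, Pow(F, Rational(1, 2))) (Function('q')(F) = Mul(Add(3, 0), Pow(F, Rational(1, 2))) = Mul(3, Pow(F, Rational(1, 2))))
Add(Mul(6, Function('q')(-5)), -5) = Add(Mul(6, Mul(3, Pow(-5, Rational(1, 2)))), -5) = Add(Mul(6, Mul(3, Mul(I, Pow(5, Rational(1, 2))))), -5) = Add(Mul(6, Mul(3, I, Pow(5, Rational(1, 2)))), -5) = Add(Mul(18, I, Pow(5, Rational(1, 2))), -5) = Add(-5, Mul(18, I, Pow(5, Rational(1, 2))))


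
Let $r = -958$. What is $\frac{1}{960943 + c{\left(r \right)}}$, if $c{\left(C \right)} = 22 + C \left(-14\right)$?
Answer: $\frac{1}{974377} \approx 1.0263 \cdot 10^{-6}$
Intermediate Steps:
$c{\left(C \right)} = 22 - 14 C$
$\frac{1}{960943 + c{\left(r \right)}} = \frac{1}{960943 + \left(22 - -13412\right)} = \frac{1}{960943 + \left(22 + 13412\right)} = \frac{1}{960943 + 13434} = \frac{1}{974377}$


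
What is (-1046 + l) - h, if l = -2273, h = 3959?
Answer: -7278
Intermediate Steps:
(-1046 + l) - h = (-1046 - 2273) - 1*3959 = -3319 - 3959 = -7278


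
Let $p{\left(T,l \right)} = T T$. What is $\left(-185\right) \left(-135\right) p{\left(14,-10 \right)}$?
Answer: $4895100$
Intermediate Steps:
$p{\left(T,l \right)} = T^{2}$
$\left(-185\right) \left(-135\right) p{\left(14,-10 \right)} = \left(-185\right) \left(-135\right) 14^{2} = 24975 \cdot 196 = 4895100$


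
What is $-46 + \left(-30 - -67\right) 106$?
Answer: $3876$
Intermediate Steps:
$-46 + \left(-30 - -67\right) 106 = -46 + \left(-30 + 67\right) 106 = -46 + 37 \cdot 106 = -46 + 3922 = 3876$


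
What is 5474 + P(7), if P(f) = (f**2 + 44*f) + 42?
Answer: 5873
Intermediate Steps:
P(f) = 42 + f**2 + 44*f
5474 + P(7) = 5474 + (42 + 7**2 + 44*7) = 5474 + (42 + 49 + 308) = 5474 + 399 = 5873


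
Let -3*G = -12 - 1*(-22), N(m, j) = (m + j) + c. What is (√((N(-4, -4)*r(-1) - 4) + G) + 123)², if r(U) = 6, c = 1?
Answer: 45239/3 + 164*I*√111 ≈ 15080.0 + 1727.8*I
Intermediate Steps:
N(m, j) = 1 + j + m (N(m, j) = (m + j) + 1 = (j + m) + 1 = 1 + j + m)
G = -10/3 (G = -(-12 - 1*(-22))/3 = -(-12 + 22)/3 = -⅓*10 = -10/3 ≈ -3.3333)
(√((N(-4, -4)*r(-1) - 4) + G) + 123)² = (√(((1 - 4 - 4)*6 - 4) - 10/3) + 123)² = (√((-7*6 - 4) - 10/3) + 123)² = (√((-42 - 4) - 10/3) + 123)² = (√(-46 - 10/3) + 123)² = (√(-148/3) + 123)² = (2*I*√111/3 + 123)² = (123 + 2*I*√111/3)²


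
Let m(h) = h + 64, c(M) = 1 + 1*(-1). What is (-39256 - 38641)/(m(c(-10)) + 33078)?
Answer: -77897/33142 ≈ -2.3504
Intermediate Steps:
c(M) = 0 (c(M) = 1 - 1 = 0)
m(h) = 64 + h
(-39256 - 38641)/(m(c(-10)) + 33078) = (-39256 - 38641)/((64 + 0) + 33078) = -77897/(64 + 33078) = -77897/33142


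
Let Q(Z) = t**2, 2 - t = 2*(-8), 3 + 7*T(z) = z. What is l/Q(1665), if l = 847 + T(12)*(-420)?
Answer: 307/324 ≈ 0.94753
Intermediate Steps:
T(z) = -3/7 + z/7
t = 18 (t = 2 - 2*(-8) = 2 - 1*(-16) = 2 + 16 = 18)
Q(Z) = 324 (Q(Z) = 18**2 = 324)
l = 307 (l = 847 + (-3/7 + (1/7)*12)*(-420) = 847 + (-3/7 + 12/7)*(-420) = 847 + (9/7)*(-420) = 847 - 540 = 307)
l/Q(1665) = 307/324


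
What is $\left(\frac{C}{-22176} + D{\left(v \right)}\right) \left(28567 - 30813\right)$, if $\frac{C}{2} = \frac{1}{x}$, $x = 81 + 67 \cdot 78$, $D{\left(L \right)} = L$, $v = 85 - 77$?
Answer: $- \frac{528654638621}{29422008} \approx -17968.0$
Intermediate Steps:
$v = 8$
$x = 5307$ ($x = 81 + 5226 = 5307$)
$C = \frac{2}{5307} \approx 0.00037686$
$\left(\frac{C}{-22176} + D{\left(v \right)}\right) \left(28567 - 30813\right) = \left(\frac{2}{5307 \left(-22176\right)} + 8\right) \left(28567 - 30813\right) = \left(\frac{2}{5307} \left(- \frac{1}{22176}\right) + 8\right) \left(-2246\right) = \left(- \frac{1}{58844016} + 8\right) \left(-2246\right) = \frac{470752127}{58844016} \left(-2246\right) = - \frac{528654638621}{29422008}$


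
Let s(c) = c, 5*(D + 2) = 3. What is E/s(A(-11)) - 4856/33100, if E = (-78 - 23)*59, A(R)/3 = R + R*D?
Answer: -246633749/546150 ≈ -451.59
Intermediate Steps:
D = -7/5 (D = -2 + (⅕)*3 = -2 + ⅗ = -7/5 ≈ -1.4000)
A(R) = -6*R/5 (A(R) = 3*(R + R*(-7/5)) = 3*(R - 7*R/5) = 3*(-2*R/5) = -6*R/5)
E = -5959 (E = -101*59 = -5959)
E/s(A(-11)) - 4856/33100 = -5959/((-6/5*(-11))) - 4856/33100 = -5959/66/5 - 4856*1/33100 = -5959*5/66 - 1214/8275 = -29795/66 - 1214/8275 = -246633749/546150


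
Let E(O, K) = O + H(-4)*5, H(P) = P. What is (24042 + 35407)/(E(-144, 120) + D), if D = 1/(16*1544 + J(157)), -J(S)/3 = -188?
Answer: -1502157332/4143951 ≈ -362.49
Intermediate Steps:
J(S) = 564 (J(S) = -3*(-188) = 564)
E(O, K) = -20 + O (E(O, K) = O - 4*5 = O - 20 = -20 + O)
D = 1/25268 (D = 1/(16*1544 + 564) = 1/(24704 + 564) = 1/25268 ≈ 3.9576e-5)
(24042 + 35407)/(E(-144, 120) + D) = (24042 + 35407)/((-20 - 144) + 1/25268) = 59449/(-164 + 1/25268) = 59449/(-4143951/25268) = 59449*(-25268/4143951) = -1502157332/4143951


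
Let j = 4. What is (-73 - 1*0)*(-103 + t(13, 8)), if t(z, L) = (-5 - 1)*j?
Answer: 9271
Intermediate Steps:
t(z, L) = -24 (t(z, L) = (-5 - 1)*4 = -6*4 = -24)
(-73 - 1*0)*(-103 + t(13, 8)) = (-73 - 1*0)*(-103 - 24) = (-73 + 0)*(-127) = -73*(-127) = 9271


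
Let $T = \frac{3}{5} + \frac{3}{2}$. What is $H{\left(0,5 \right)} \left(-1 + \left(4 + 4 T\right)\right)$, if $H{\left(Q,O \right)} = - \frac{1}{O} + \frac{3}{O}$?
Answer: $\frac{114}{25} \approx 4.56$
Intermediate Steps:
$H{\left(Q,O \right)} = \frac{2}{O}$
$T = \frac{21}{10}$ ($T = 3 \cdot \frac{1}{5} + 3 \cdot \frac{1}{2} = \frac{3}{5} + \frac{3}{2} = \frac{21}{10} \approx 2.1$)
$H{\left(0,5 \right)} \left(-1 + \left(4 + 4 T\right)\right) = \frac{2}{5} \left(-1 + \left(4 + 4 \cdot \frac{21}{10}\right)\right) = 2 \cdot \frac{1}{5} \left(-1 + \left(4 + \frac{42}{5}\right)\right) = \frac{2 \left(-1 + \frac{62}{5}\right)}{5} = \frac{2}{5} \cdot \frac{57}{5} = \frac{114}{25}$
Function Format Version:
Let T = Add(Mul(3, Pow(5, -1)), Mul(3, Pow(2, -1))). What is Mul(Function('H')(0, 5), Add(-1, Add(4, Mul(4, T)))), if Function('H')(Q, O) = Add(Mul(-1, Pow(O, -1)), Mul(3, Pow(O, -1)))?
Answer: Rational(114, 25) ≈ 4.5600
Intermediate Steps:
Function('H')(Q, O) = Mul(2, Pow(O, -1))
T = Rational(21, 10) (T = Add(Mul(3, Rational(1, 5)), Mul(3, Rational(1, 2))) = Add(Rational(3, 5), Rational(3, 2)) = Rational(21, 10) ≈ 2.1000)
Mul(Function('H')(0, 5), Add(-1, Add(4, Mul(4, T)))) = Mul(Mul(2, Pow(5, -1)), Add(-1, Add(4, Mul(4, Rational(21, 10))))) = Mul(Mul(2, Rational(1, 5)), Add(-1, Add(4, Rational(42, 5)))) = Mul(Rational(2, 5), Add(-1, Rational(62, 5))) = Mul(Rational(2, 5), Rational(57, 5)) = Rational(114, 25)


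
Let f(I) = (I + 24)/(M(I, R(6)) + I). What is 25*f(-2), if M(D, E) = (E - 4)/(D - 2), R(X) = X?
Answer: -220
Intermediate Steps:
M(D, E) = (-4 + E)/(-2 + D)
f(I) = (24 + I)/(I + 2/(-2 + I)) (f(I) = (I + 24)/((-4 + 6)/(-2 + I) + I) = (24 + I)/(2/(-2 + I) + I) = (24 + I)/(I + 2/(-2 + I)))
25*f(-2) = 25*((-2 - 2)*(24 - 2)/(2 - 2*(-2 - 2))) = 25*(-4*22/(2 - 2*(-4))) = 25*(-4*22/(2 + 8)) = 25*(-4*22/10) = 25*((⅒)*(-4)*22) = 25*(-44/5) = -220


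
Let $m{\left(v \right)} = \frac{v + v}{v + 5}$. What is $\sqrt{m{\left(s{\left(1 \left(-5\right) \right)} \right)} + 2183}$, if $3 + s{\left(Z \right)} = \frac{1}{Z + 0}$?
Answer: $\frac{\sqrt{19615}}{3} \approx 46.685$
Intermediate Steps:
$s{\left(Z \right)} = -3 + \frac{1}{Z}$ ($s{\left(Z \right)} = -3 + \frac{1}{Z + 0} = -3 + \frac{1}{Z}$)
$m{\left(v \right)} = \frac{2 v}{5 + v}$
$\sqrt{m{\left(s{\left(1 \left(-5\right) \right)} \right)} + 2183} = \sqrt{\frac{2 \left(-3 + \frac{1}{1 \left(-5\right)}\right)}{5 - \left(3 - \frac{1}{1 \left(-5\right)}\right)} + 2183} = \sqrt{\frac{2 \left(-3 + \frac{1}{-5}\right)}{5 - \left(3 - \frac{1}{-5}\right)} + 2183} = \sqrt{\frac{2 \left(-3 - \frac{1}{5}\right)}{5 - \frac{16}{5}} + 2183} = \sqrt{2 \left(- \frac{16}{5}\right) \frac{1}{5 - \frac{16}{5}} + 2183} = \sqrt{2 \left(- \frac{16}{5}\right) \frac{1}{\frac{9}{5}} + 2183} = \sqrt{2 \left(- \frac{16}{5}\right) \frac{5}{9} + 2183} = \sqrt{- \frac{32}{9} + 2183} = \sqrt{\frac{19615}{9}} = \frac{\sqrt{19615}}{3}$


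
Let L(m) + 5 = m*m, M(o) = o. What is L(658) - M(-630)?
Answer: 433589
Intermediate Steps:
L(m) = -5 + m**2 (L(m) = -5 + m*m = -5 + m**2)
L(658) - M(-630) = (-5 + 658**2) - 1*(-630) = (-5 + 432964) + 630 = 432959 + 630 = 433589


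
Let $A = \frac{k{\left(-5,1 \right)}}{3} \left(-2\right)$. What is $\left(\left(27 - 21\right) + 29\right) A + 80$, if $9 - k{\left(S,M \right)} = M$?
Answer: $- \frac{320}{3} \approx -106.67$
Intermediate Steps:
$k{\left(S,M \right)} = 9 - M$
$A = - \frac{16}{3}$ ($A = \frac{9 - 1}{3} \left(-2\right) = \frac{1}{3} \cdot 8 \left(-2\right) = \frac{8}{3} \left(-2\right) = - \frac{16}{3} \approx -5.3333$)
$\left(\left(27 - 21\right) + 29\right) A + 80 = \left(\left(27 - 21\right) + 29\right) \left(- \frac{16}{3}\right) + 80 = \left(6 + 29\right) \left(- \frac{16}{3}\right) + 80 = 35 \left(- \frac{16}{3}\right) + 80 = - \frac{560}{3} + 80 = - \frac{320}{3}$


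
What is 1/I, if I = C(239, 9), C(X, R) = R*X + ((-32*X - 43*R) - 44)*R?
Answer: -1/70560 ≈ -1.4172e-5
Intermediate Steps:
C(X, R) = R*X + R*(-44 - 43*R - 32*X) (C(X, R) = R*X + ((-43*R - 32*X) - 44)*R = R*X + (-44 - 43*R - 32*X)*R = R*X + R*(-44 - 43*R - 32*X))
I = -70560 (I = -1*9*(44 + 31*239 + 43*9) = -1*9*(44 + 7409 + 387) = -1*9*7840 = -70560)
1/I = 1/(-70560) = -1/70560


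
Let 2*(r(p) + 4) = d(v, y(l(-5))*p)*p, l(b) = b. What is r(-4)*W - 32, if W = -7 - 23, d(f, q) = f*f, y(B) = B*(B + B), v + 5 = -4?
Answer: 4948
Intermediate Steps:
v = -9 (v = -5 - 4 = -9)
y(B) = 2*B² (y(B) = B*(2*B) = 2*B²)
d(f, q) = f²
W = -30
r(p) = -4 + 81*p/2 (r(p) = -4 + ((-9)²*p)/2 = -4 + (81*p)/2 = -4 + 81*p/2)
r(-4)*W - 32 = (-4 + (81/2)*(-4))*(-30) - 32 = (-4 - 162)*(-30) - 32 = -166*(-30) - 32 = 4980 - 32 = 4948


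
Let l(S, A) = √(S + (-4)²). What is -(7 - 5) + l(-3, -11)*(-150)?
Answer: -2 - 150*√13 ≈ -542.83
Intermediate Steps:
l(S, A) = √(16 + S) (l(S, A) = √(S + 16) = √(16 + S))
-(7 - 5) + l(-3, -11)*(-150) = -(7 - 5) + √(16 - 3)*(-150) = -1*2 + √13*(-150) = -2 - 150*√13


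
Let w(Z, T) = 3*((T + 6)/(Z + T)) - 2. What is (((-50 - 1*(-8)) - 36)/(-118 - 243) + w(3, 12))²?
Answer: 10745284/3258025 ≈ 3.2981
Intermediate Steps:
w(Z, T) = -2 + 3*(6 + T)/(T + Z) (w(Z, T) = 3*((6 + T)/(T + Z)) - 2 = 3*(6 + T)/(T + Z) - 2 = -2 + 3*(6 + T)/(T + Z))
(((-50 - 1*(-8)) - 36)/(-118 - 243) + w(3, 12))² = (((-50 - 1*(-8)) - 36)/(-118 - 243) + (18 + 12 - 2*3)/(12 + 3))² = (((-50 + 8) - 36)/(-361) + (18 + 12 - 6)/15)² = ((-42 - 36)*(-1/361) + (1/15)*24)² = (-78*(-1/361) + 8/5)² = (78/361 + 8/5)² = (3278/1805)² = 10745284/3258025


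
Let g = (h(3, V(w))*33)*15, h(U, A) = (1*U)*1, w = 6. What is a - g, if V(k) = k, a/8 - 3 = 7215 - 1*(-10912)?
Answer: 143555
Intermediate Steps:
a = 145040 (a = 24 + 8*(7215 - 1*(-10912)) = 24 + 8*(7215 + 10912) = 24 + 8*18127 = 24 + 145016 = 145040)
h(U, A) = U (h(U, A) = U*1 = U)
g = 1485 (g = (3*33)*15 = 99*15 = 1485)
a - g = 145040 - 1*1485 = 145040 - 1485 = 143555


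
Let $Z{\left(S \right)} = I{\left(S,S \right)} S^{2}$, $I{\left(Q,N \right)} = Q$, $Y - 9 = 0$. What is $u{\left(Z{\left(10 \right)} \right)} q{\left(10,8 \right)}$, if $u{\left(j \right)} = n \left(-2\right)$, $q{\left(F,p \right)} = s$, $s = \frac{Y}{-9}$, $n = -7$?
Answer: $-14$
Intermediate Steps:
$Y = 9$ ($Y = 9 + 0 = 9$)
$Z{\left(S \right)} = S^{3}$ ($Z{\left(S \right)} = S S^{2} = S^{3}$)
$s = -1$ ($s = \frac{9}{-9} = 9 \left(- \frac{1}{9}\right) = -1$)
$q{\left(F,p \right)} = -1$
$u{\left(j \right)} = 14$ ($u{\left(j \right)} = \left(-7\right) \left(-2\right) = 14$)
$u{\left(Z{\left(10 \right)} \right)} q{\left(10,8 \right)} = 14 \left(-1\right) = -14$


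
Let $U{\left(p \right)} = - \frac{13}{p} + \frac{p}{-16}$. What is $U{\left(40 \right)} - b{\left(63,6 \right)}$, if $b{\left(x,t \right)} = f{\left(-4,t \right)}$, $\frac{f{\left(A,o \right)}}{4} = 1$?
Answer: $- \frac{273}{40} \approx -6.825$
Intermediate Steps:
$f{\left(A,o \right)} = 4$ ($f{\left(A,o \right)} = 4 \cdot 1 = 4$)
$b{\left(x,t \right)} = 4$
$U{\left(p \right)} = - \frac{13}{p} - \frac{p}{16}$ ($U{\left(p \right)} = - \frac{13}{p} + p \left(- \frac{1}{16}\right) = - \frac{13}{p} - \frac{p}{16}$)
$U{\left(40 \right)} - b{\left(63,6 \right)} = \left(- \frac{13}{40} - \frac{5}{2}\right) - 4 = - \frac{113}{40} - 4 = - \frac{273}{40}$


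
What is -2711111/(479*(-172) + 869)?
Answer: 2711111/81519 ≈ 33.257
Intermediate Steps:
-2711111/(479*(-172) + 869) = -2711111/(-82388 + 869) = -2711111/(-81519) = -2711111*(-1/81519) = 2711111/81519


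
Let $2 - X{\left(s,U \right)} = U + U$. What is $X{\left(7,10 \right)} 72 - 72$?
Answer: $-1368$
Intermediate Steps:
$X{\left(s,U \right)} = 2 - 2 U$ ($X{\left(s,U \right)} = 2 - \left(U + U\right) = 2 - 2 U$)
$X{\left(7,10 \right)} 72 - 72 = \left(2 - 20\right) 72 - 72 = \left(-18\right) 72 - 72 = -1296 - 72 = -1368$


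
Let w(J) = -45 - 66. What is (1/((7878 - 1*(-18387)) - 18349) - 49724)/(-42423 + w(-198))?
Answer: 131205061/112233048 ≈ 1.1690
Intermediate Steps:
w(J) = -111
(1/((7878 - 1*(-18387)) - 18349) - 49724)/(-42423 + w(-198)) = (1/((7878 - 1*(-18387)) - 18349) - 49724)/(-42423 - 111) = (1/((7878 + 18387) - 18349) - 49724)/(-42534) = (1/(26265 - 18349) - 49724)*(-1/42534) = (1/7916 - 49724)*(-1/42534) = -393615183/7916*(-1/42534) = 131205061/112233048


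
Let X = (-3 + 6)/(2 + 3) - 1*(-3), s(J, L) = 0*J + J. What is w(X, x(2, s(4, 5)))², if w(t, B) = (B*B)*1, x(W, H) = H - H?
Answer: 0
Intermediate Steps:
s(J, L) = J (s(J, L) = 0 + J = J)
x(W, H) = 0
X = 18/5 (X = 3/5 + 3 = 3*(⅕) + 3 = ⅗ + 3 = 18/5 ≈ 3.6000)
w(t, B) = B² (w(t, B) = B²*1 = B²)
w(X, x(2, s(4, 5)))² = (0²)² = 0² = 0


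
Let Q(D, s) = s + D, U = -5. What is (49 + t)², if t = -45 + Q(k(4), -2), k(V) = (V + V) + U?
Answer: 25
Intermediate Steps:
k(V) = -5 + 2*V (k(V) = (V + V) - 5 = 2*V - 5 = -5 + 2*V)
Q(D, s) = D + s
t = -44 (t = -45 + ((-5 + 2*4) - 2) = -45 + ((-5 + 8) - 2) = -45 + (3 - 2) = -45 + 1 = -44)
(49 + t)² = (49 - 44)² = 5² = 25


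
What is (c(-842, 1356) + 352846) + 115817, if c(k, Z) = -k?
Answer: 469505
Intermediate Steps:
(c(-842, 1356) + 352846) + 115817 = (-1*(-842) + 352846) + 115817 = (842 + 352846) + 115817 = 353688 + 115817 = 469505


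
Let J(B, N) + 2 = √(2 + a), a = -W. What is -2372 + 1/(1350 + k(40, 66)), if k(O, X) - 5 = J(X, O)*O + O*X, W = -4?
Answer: -2422226839/1021175 - 8*√6/3063525 ≈ -2372.0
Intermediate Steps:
a = 4 (a = -1*(-4) = 4)
J(B, N) = -2 + √6 (J(B, N) = -2 + √(2 + 4) = -2 + √6)
k(O, X) = 5 + O*X + O*(-2 + √6) (k(O, X) = 5 + ((-2 + √6)*O + O*X) = 5 + (O*(-2 + √6) + O*X) = 5 + (O*X + O*(-2 + √6)) = 5 + O*X + O*(-2 + √6))
-2372 + 1/(1350 + k(40, 66)) = -2372 + 1/(1350 + (5 + 40*66 - 1*40*(2 - √6))) = -2372 + 1/(1350 + (5 + 2640 + (-80 + 40*√6))) = -2372 + 1/(1350 + (2565 + 40*√6)) = -2372 + 1/(3915 + 40*√6)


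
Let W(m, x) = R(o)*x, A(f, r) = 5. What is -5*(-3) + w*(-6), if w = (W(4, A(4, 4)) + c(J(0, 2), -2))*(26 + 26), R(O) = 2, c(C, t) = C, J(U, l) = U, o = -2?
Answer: -3105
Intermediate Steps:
W(m, x) = 2*x
w = 520 (w = (2*5 + 0)*(26 + 26) = (10 + 0)*52 = 10*52 = 520)
-5*(-3) + w*(-6) = -5*(-3) + 520*(-6) = 15 - 3120 = -3105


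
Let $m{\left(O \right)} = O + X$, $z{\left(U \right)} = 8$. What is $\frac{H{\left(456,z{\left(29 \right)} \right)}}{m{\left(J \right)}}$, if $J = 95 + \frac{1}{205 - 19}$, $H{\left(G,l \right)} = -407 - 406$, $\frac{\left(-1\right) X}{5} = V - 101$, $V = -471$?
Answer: $- \frac{151218}{549631} \approx -0.27513$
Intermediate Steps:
$X = 2860$ ($X = - 5 \left(-471 - 101\right) = \left(-5\right) \left(-572\right) = 2860$)
$H{\left(G,l \right)} = -813$
$J = \frac{17671}{186}$ ($J = 95 + \frac{1}{186} = \frac{17671}{186} \approx 95.005$)
$m{\left(O \right)} = 2860 + O$ ($m{\left(O \right)} = O + 2860 = 2860 + O$)
$\frac{H{\left(456,z{\left(29 \right)} \right)}}{m{\left(J \right)}} = - \frac{813}{2860 + \frac{17671}{186}} = - \frac{813}{\frac{549631}{186}} = \left(-813\right) \frac{186}{549631} = - \frac{151218}{549631}$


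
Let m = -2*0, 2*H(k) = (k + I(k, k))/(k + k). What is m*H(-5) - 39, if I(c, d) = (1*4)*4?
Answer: -39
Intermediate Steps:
I(c, d) = 16 (I(c, d) = 4*4 = 16)
H(k) = (16 + k)/(4*k) (H(k) = ((k + 16)/(k + k))/2 = ((16 + k)/((2*k)))/2 = ((16 + k)*(1/(2*k)))/2 = ((16 + k)/(2*k))/2 = (16 + k)/(4*k))
m = 0
m*H(-5) - 39 = 0*((¼)*(16 - 5)/(-5)) - 39 = 0*((¼)*(-⅕)*11) - 39 = 0*(-11/20) - 39 = 0 - 39 = -39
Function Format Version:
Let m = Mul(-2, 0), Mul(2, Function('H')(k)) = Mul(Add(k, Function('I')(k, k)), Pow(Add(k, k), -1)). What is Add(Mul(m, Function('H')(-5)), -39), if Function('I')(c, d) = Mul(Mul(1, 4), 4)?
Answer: -39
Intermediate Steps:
Function('I')(c, d) = 16 (Function('I')(c, d) = Mul(4, 4) = 16)
Function('H')(k) = Mul(Rational(1, 4), Pow(k, -1), Add(16, k)) (Function('H')(k) = Mul(Rational(1, 2), Mul(Add(k, 16), Pow(Add(k, k), -1))) = Mul(Rational(1, 2), Mul(Add(16, k), Pow(Mul(2, k), -1))) = Mul(Rational(1, 2), Mul(Add(16, k), Mul(Rational(1, 2), Pow(k, -1)))) = Mul(Rational(1, 2), Mul(Rational(1, 2), Pow(k, -1), Add(16, k))) = Mul(Rational(1, 4), Pow(k, -1), Add(16, k)))
m = 0
Add(Mul(m, Function('H')(-5)), -39) = Add(Mul(0, Mul(Rational(1, 4), Pow(-5, -1), Add(16, -5))), -39) = Add(Mul(0, Mul(Rational(1, 4), Rational(-1, 5), 11)), -39) = Add(Mul(0, Rational(-11, 20)), -39) = Add(0, -39) = -39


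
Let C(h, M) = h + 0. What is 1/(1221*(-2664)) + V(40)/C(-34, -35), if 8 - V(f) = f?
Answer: 52043887/55296648 ≈ 0.94118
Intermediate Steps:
C(h, M) = h
V(f) = 8 - f
1/(1221*(-2664)) + V(40)/C(-34, -35) = 1/(1221*(-2664)) + (8 - 1*40)/(-34) = (1/1221)*(-1/2664) + (8 - 40)*(-1/34) = -1/3252744 - 32*(-1/34) = -1/3252744 + 16/17 = 52043887/55296648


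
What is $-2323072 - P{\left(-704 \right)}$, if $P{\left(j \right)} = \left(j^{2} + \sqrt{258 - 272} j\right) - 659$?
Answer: $-2818029 + 704 i \sqrt{14} \approx -2.818 \cdot 10^{6} + 2634.1 i$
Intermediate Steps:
$P{\left(j \right)} = -659 + j^{2} + i j \sqrt{14}$ ($P{\left(j \right)} = \left(j^{2} + \sqrt{-14} j\right) - 659 = \left(j^{2} + i \sqrt{14} j\right) - 659 = \left(j^{2} + i j \sqrt{14}\right) - 659 = -659 + j^{2} + i j \sqrt{14}$)
$-2323072 - P{\left(-704 \right)} = -2323072 - \left(-659 + \left(-704\right)^{2} + i \left(-704\right) \sqrt{14}\right) = -2323072 - \left(-659 + 495616 - 704 i \sqrt{14}\right) = -2323072 - \left(494957 - 704 i \sqrt{14}\right) = -2818029 + 704 i \sqrt{14}$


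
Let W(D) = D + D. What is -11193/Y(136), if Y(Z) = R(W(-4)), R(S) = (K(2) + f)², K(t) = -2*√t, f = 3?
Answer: -190281 - 134316*√2 ≈ -3.8023e+5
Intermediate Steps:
W(D) = 2*D
R(S) = (3 - 2*√2)² (R(S) = (-2*√2 + 3)² = (3 - 2*√2)²)
Y(Z) = 17 - 12*√2
-11193/Y(136) = -11193/(17 - 12*√2)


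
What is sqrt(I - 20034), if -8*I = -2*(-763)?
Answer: 7*I*sqrt(1651)/2 ≈ 142.21*I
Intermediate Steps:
I = -763/4 (I = -(-1)*(-763)/4 = -1/8*1526 = -763/4 ≈ -190.75)
sqrt(I - 20034) = sqrt(-763/4 - 20034) = sqrt(-80899/4) = 7*I*sqrt(1651)/2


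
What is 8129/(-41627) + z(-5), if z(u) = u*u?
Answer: 1032546/41627 ≈ 24.805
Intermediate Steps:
z(u) = u**2
8129/(-41627) + z(-5) = 8129/(-41627) + (-5)**2 = 8129*(-1/41627) + 25 = -8129/41627 + 25 = 1032546/41627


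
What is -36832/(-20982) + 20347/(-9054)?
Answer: -15573971/31661838 ≈ -0.49188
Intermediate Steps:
-36832/(-20982) + 20347/(-9054) = -36832*(-1/20982) + 20347*(-1/9054) = 18416/10491 - 20347/9054 = -15573971/31661838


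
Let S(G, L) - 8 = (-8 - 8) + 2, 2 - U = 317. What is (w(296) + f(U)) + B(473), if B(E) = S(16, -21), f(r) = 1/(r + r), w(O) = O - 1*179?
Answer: 69929/630 ≈ 111.00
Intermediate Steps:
U = -315 (U = 2 - 1*317 = 2 - 317 = -315)
w(O) = -179 + O (w(O) = O - 179 = -179 + O)
f(r) = 1/(2*r)
S(G, L) = -6 (S(G, L) = 8 + ((-8 - 8) + 2) = 8 + (-16 + 2) = 8 - 14 = -6)
B(E) = -6
(w(296) + f(U)) + B(473) = ((-179 + 296) + (½)/(-315)) - 6 = (117 + (½)*(-1/315)) - 6 = (117 - 1/630) - 6 = 73709/630 - 6 = 69929/630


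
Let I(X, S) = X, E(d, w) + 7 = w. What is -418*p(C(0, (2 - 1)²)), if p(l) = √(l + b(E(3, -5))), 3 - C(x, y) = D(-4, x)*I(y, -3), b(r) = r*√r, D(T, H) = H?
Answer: -418*√(3 - 24*I*√3) ≈ -1975.6 + 1838.2*I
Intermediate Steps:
E(d, w) = -7 + w
b(r) = r^(3/2)
C(x, y) = 3 - x*y
p(l) = √(l - 24*I*√3) (p(l) = √(l + (-7 - 5)^(3/2)) = √(l + (-12)^(3/2)) = √(l - 24*I*√3))
-418*p(C(0, (2 - 1)²)) = -418*√((3 - 1*0*(2 - 1)²) - 24*I*√3) = -418*√((3 - 1*0*1²) - 24*I*√3) = -418*√((3 - 1*0*1) - 24*I*√3) = -418*√((3 + 0) - 24*I*√3) = -418*√(3 - 24*I*√3)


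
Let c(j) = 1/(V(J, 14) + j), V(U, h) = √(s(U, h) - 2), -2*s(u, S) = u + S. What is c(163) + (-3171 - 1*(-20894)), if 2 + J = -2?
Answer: 471006611/26576 - I*√7/26576 ≈ 17723.0 - 9.9554e-5*I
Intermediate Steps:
J = -4 (J = -2 - 2 = -4)
s(u, S) = -S/2 - u/2 (s(u, S) = -(u + S)/2 = -(S + u)/2 = -S/2 - u/2)
V(U, h) = √(-2 - U/2 - h/2) (V(U, h) = √((-h/2 - U/2) - 2) = √((-U/2 - h/2) - 2) = √(-2 - U/2 - h/2))
c(j) = 1/(j + I*√7) (c(j) = 1/(√(-8 - 2*(-4) - 2*14)/2 + j) = 1/(√(-8 + 8 - 28)/2 + j) = 1/(√(-28)/2 + j) = 1/((2*I*√7)/2 + j) = 1/(I*√7 + j) = 1/(j + I*√7))
c(163) + (-3171 - 1*(-20894)) = 1/(163 + I*√7) + (-3171 - 1*(-20894)) = 1/(163 + I*√7) + (-3171 + 20894) = 1/(163 + I*√7) + 17723 = 17723 + 1/(163 + I*√7)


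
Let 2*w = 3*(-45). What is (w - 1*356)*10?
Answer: -4235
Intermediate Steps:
w = -135/2 (w = (3*(-45))/2 = (½)*(-135) = -135/2 ≈ -67.500)
(w - 1*356)*10 = (-135/2 - 1*356)*10 = (-135/2 - 356)*10 = -847/2*10 = -4235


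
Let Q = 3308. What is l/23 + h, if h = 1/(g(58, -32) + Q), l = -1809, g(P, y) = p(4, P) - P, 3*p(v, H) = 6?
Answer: -5882845/74796 ≈ -78.652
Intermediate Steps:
p(v, H) = 2 (p(v, H) = (1/3)*6 = 2)
g(P, y) = 2 - P
h = 1/3252 (h = 1/((2 - 1*58) + 3308) = 1/((2 - 58) + 3308) = 1/(-56 + 3308) = 1/3252 ≈ 0.00030750)
l/23 + h = -1809/23 + 1/3252 = -5882845/74796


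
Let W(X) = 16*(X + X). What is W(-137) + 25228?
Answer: 20844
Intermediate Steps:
W(X) = 32*X (W(X) = 16*(2*X) = 32*X)
W(-137) + 25228 = 32*(-137) + 25228 = -4384 + 25228 = 20844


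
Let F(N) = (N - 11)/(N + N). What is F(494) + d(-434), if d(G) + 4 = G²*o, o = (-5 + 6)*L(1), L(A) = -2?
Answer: -372194925/988 ≈ -3.7672e+5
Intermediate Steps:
F(N) = (-11 + N)/(2*N) (F(N) = (-11 + N)/((2*N)) = (-11 + N)*(1/(2*N)) = (-11 + N)/(2*N))
o = -2 (o = (-5 + 6)*(-2) = 1*(-2) = -2)
d(G) = -4 - 2*G² (d(G) = -4 + G²*(-2) = -4 - 2*G²)
F(494) + d(-434) = (½)*(-11 + 494)/494 + (-4 - 2*(-434)²) = (½)*(1/494)*483 + (-4 - 2*188356) = 483/988 + (-4 - 376712) = 483/988 - 376716 = -372194925/988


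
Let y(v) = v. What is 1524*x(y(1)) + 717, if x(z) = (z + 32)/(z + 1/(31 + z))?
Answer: 49485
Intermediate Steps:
x(z) = (32 + z)/(z + 1/(31 + z))
1524*x(y(1)) + 717 = 1524*((992 + 1**2 + 63*1)/(1 + 1**2 + 31*1)) + 717 = 1524*((992 + 1 + 63)/(1 + 1 + 31)) + 717 = 1524*(1056/33) + 717 = 1524*((1/33)*1056) + 717 = 1524*32 + 717 = 48768 + 717 = 49485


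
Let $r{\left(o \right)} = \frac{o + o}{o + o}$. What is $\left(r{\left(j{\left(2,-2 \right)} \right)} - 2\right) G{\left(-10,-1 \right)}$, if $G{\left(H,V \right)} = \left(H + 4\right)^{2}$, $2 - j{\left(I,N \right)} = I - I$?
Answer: $-36$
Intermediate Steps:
$j{\left(I,N \right)} = 2$ ($j{\left(I,N \right)} = 2 - \left(I - I\right) = 2 - 0 = 2 + 0 = 2$)
$G{\left(H,V \right)} = \left(4 + H\right)^{2}$
$r{\left(o \right)} = 1$ ($r{\left(o \right)} = \frac{2 o}{2 o} = 2 o \frac{1}{2 o} = 1$)
$\left(r{\left(j{\left(2,-2 \right)} \right)} - 2\right) G{\left(-10,-1 \right)} = \left(1 - 2\right) \left(4 - 10\right)^{2} = - \left(-6\right)^{2} = \left(-1\right) 36 = -36$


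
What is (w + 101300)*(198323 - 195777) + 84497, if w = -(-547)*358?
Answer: 756567293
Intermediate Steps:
w = 195826 (w = -1*(-195826) = 195826)
(w + 101300)*(198323 - 195777) + 84497 = (195826 + 101300)*(198323 - 195777) + 84497 = 297126*2546 + 84497 = 756482796 + 84497 = 756567293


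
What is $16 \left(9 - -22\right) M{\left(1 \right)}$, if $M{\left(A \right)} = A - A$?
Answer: $0$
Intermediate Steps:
$M{\left(A \right)} = 0$
$16 \left(9 - -22\right) M{\left(1 \right)} = 16 \left(9 - -22\right) 0 = 16 \left(9 + 22\right) 0 = 16 \cdot 31 \cdot 0 = 496 \cdot 0 = 0$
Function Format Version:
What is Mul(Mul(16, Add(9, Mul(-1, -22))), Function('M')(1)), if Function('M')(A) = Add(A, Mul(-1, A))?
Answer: 0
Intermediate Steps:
Function('M')(A) = 0
Mul(Mul(16, Add(9, Mul(-1, -22))), Function('M')(1)) = Mul(Mul(16, Add(9, Mul(-1, -22))), 0) = Mul(Mul(16, Add(9, 22)), 0) = Mul(Mul(16, 31), 0) = Mul(496, 0) = 0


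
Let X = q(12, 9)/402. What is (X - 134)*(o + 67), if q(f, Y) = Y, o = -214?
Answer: 2639091/134 ≈ 19695.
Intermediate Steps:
X = 3/134 (X = 9/402 = 9*(1/402) = 3/134 ≈ 0.022388)
(X - 134)*(o + 67) = (3/134 - 134)*(-214 + 67) = -17953/134*(-147) = 2639091/134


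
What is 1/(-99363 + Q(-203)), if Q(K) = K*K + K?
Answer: -1/58357 ≈ -1.7136e-5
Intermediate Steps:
Q(K) = K + K² (Q(K) = K² + K = K + K²)
1/(-99363 + Q(-203)) = 1/(-99363 - 203*(1 - 203)) = 1/(-99363 - 203*(-202)) = 1/(-99363 + 41006) = 1/(-58357) = -1/58357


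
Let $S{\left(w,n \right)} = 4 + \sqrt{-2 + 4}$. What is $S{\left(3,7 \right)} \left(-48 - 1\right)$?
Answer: $-196 - 49 \sqrt{2} \approx -265.3$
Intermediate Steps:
$S{\left(w,n \right)} = 4 + \sqrt{2}$
$S{\left(3,7 \right)} \left(-48 - 1\right) = \left(4 + \sqrt{2}\right) \left(-48 - 1\right) = \left(4 + \sqrt{2}\right) \left(-49\right) = -196 - 49 \sqrt{2}$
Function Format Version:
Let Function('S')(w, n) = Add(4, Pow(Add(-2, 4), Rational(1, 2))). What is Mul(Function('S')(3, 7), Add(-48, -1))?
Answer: Add(-196, Mul(-49, Pow(2, Rational(1, 2)))) ≈ -265.30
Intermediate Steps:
Function('S')(w, n) = Add(4, Pow(2, Rational(1, 2)))
Mul(Function('S')(3, 7), Add(-48, -1)) = Mul(Add(4, Pow(2, Rational(1, 2))), Add(-48, -1)) = Mul(Add(4, Pow(2, Rational(1, 2))), -49) = Add(-196, Mul(-49, Pow(2, Rational(1, 2))))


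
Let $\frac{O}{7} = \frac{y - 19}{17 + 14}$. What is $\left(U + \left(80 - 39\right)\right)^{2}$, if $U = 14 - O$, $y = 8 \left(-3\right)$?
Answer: $\frac{4024036}{961} \approx 4187.3$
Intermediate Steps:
$y = -24$
$O = - \frac{301}{31}$ ($O = 7 \frac{-24 - 19}{17 + 14} = 7 \left(- \frac{43}{31}\right) = - \frac{301}{31} \approx -9.7097$)
$U = \frac{735}{31}$ ($U = 14 - - \frac{301}{31} = 14 + \frac{301}{31} = \frac{735}{31} \approx 23.71$)
$\left(U + \left(80 - 39\right)\right)^{2} = \left(\frac{735}{31} + \left(80 - 39\right)\right)^{2} = \left(\frac{735}{31} + 41\right)^{2} = \left(\frac{2006}{31}\right)^{2} = \frac{4024036}{961}$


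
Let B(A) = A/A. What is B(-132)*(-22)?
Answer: -22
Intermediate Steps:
B(A) = 1
B(-132)*(-22) = 1*(-22) = -22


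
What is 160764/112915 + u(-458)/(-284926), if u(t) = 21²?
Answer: 45756047949/32172419290 ≈ 1.4222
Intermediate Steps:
u(t) = 441
160764/112915 + u(-458)/(-284926) = 160764/112915 + 441/(-284926) = 160764*(1/112915) + 441*(-1/284926) = 160764/112915 - 441/284926 = 45756047949/32172419290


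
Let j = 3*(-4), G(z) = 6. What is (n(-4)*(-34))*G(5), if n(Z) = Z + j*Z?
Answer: -8976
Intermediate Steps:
j = -12
n(Z) = -11*Z (n(Z) = Z - 12*Z = -11*Z)
(n(-4)*(-34))*G(5) = (-11*(-4)*(-34))*6 = (44*(-34))*6 = -1496*6 = -8976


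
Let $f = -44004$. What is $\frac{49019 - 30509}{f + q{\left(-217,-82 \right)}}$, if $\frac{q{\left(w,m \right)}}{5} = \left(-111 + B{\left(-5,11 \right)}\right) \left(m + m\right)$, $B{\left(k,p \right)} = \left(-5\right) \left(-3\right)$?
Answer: $\frac{3085}{5786} \approx 0.53318$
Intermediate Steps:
$B{\left(k,p \right)} = 15$
$q{\left(w,m \right)} = - 960 m$ ($q{\left(w,m \right)} = 5 \left(-111 + 15\right) \left(m + m\right) = 5 \left(- 96 \cdot 2 m\right) = 5 \left(- 192 m\right) = - 960 m$)
$\frac{49019 - 30509}{f + q{\left(-217,-82 \right)}} = \frac{49019 - 30509}{-44004 - -78720} = \frac{18510}{-44004 + 78720} = \frac{18510}{34716} = 18510 \cdot \frac{1}{34716} = \frac{3085}{5786}$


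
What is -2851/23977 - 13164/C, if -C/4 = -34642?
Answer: -177672649/830611234 ≈ -0.21391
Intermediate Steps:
C = 138568 (C = -4*(-34642) = 138568)
-2851/23977 - 13164/C = -2851/23977 - 13164/138568 = -2851*1/23977 - 13164*1/138568 = -2851/23977 - 3291/34642 = -177672649/830611234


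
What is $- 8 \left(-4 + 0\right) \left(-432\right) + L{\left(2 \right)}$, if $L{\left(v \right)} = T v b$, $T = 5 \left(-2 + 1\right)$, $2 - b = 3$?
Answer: $-13814$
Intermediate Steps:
$b = -1$ ($b = 2 - 3 = -1$)
$T = -5$ ($T = 5 \left(-1\right) = -5$)
$L{\left(v \right)} = 5 v$ ($L{\left(v \right)} = - 5 v \left(-1\right) = 5 v$)
$- 8 \left(-4 + 0\right) \left(-432\right) + L{\left(2 \right)} = - 8 \left(-4 + 0\right) \left(-432\right) + 5 \cdot 2 = \left(-8\right) \left(-4\right) \left(-432\right) + 10 = 32 \left(-432\right) + 10 = -13824 + 10 = -13814$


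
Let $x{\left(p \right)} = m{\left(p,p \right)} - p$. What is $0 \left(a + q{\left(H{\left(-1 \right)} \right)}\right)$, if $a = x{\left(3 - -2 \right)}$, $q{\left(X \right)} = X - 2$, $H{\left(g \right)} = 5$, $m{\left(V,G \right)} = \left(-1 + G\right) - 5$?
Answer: $0$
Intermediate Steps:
$m{\left(V,G \right)} = -6 + G$
$q{\left(X \right)} = -2 + X$
$x{\left(p \right)} = -6$ ($x{\left(p \right)} = \left(-6 + p\right) - p = -6$)
$a = -6$
$0 \left(a + q{\left(H{\left(-1 \right)} \right)}\right) = 0 \left(-6 + \left(-2 + 5\right)\right) = 0 \left(-6 + 3\right) = 0 \left(-3\right) = 0$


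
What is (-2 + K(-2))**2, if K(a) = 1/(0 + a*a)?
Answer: 49/16 ≈ 3.0625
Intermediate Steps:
K(a) = a**(-2) (K(a) = 1/(0 + a**2) = 1/(a**2) = a**(-2))
(-2 + K(-2))**2 = (-2 + (-2)**(-2))**2 = (-2 + 1/4)**2 = (-7/4)**2 = 49/16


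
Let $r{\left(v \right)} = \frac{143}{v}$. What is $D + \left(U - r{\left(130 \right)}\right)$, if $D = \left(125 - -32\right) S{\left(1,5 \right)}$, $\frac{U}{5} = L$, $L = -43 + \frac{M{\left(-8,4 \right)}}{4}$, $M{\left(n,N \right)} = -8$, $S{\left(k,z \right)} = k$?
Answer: $- \frac{691}{10} \approx -69.1$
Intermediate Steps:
$L = -45$ ($L = -43 - \frac{8}{4} = -43 - 2 = -45$)
$U = -225$ ($U = 5 \left(-45\right) = -225$)
$D = 157$ ($D = \left(125 - -32\right) 1 = \left(125 + 32\right) 1 = 157 \cdot 1 = 157$)
$D + \left(U - r{\left(130 \right)}\right) = 157 - \left(225 + \frac{143}{130}\right) = 157 - \left(225 + 143 \cdot \frac{1}{130}\right) = 157 - \frac{2261}{10} = - \frac{691}{10}$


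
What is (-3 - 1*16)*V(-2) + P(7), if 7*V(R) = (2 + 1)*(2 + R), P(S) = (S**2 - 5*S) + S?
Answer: 21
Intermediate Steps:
P(S) = S**2 - 4*S
V(R) = 6/7 + 3*R/7 (V(R) = ((2 + 1)*(2 + R))/7 = (3*(2 + R))/7 = (6 + 3*R)/7 = 6/7 + 3*R/7)
(-3 - 1*16)*V(-2) + P(7) = (-3 - 1*16)*(6/7 + (3/7)*(-2)) + 7*(-4 + 7) = (-3 - 16)*(6/7 - 6/7) + 7*3 = -19*0 + 21 = 0 + 21 = 21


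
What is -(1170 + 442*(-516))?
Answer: 226902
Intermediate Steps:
-(1170 + 442*(-516)) = -(1170 - 228072) = -1*(-226902) = 226902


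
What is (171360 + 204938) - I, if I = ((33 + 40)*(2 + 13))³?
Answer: -1312556077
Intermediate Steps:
I = 1312932375 (I = (73*15)³ = 1095³ = 1312932375)
(171360 + 204938) - I = (171360 + 204938) - 1*1312932375 = 376298 - 1312932375 = -1312556077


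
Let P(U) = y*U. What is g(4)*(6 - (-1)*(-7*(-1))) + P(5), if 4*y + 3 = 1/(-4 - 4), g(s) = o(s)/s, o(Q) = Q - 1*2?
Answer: 83/32 ≈ 2.5938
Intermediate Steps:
o(Q) = -2 + Q (o(Q) = Q - 2 = -2 + Q)
g(s) = (-2 + s)/s
y = -25/32 (y = -¾ + 1/(4*(-4 - 4)) = -¾ + (¼)/(-8) = -¾ + (¼)*(-⅛) = -¾ - 1/32 = -25/32 ≈ -0.78125)
P(U) = -25*U/32
g(4)*(6 - (-1)*(-7*(-1))) + P(5) = ((-2 + 4)/4)*(6 - (-1)*(-7*(-1))) - 25/32*5 = ((¼)*2)*(6 - (-1)*7) - 125/32 = (6 - 1*(-7))/2 - 125/32 = (6 + 7)/2 - 125/32 = (½)*13 - 125/32 = 13/2 - 125/32 = 83/32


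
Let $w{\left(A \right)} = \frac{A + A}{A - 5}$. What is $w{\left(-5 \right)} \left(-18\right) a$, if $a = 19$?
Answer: $-342$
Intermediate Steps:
$w{\left(A \right)} = \frac{2 A}{-5 + A}$
$w{\left(-5 \right)} \left(-18\right) a = 2 \left(-5\right) \frac{1}{-5 - 5} \left(-18\right) 19 = 2 \left(-5\right) \frac{1}{-10} \left(-18\right) 19 = 2 \left(-5\right) \left(- \frac{1}{10}\right) \left(-18\right) 19 = 1 \left(-18\right) 19 = \left(-18\right) 19 = -342$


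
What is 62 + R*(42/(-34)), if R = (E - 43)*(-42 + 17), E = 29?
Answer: -6296/17 ≈ -370.35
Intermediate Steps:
R = 350 (R = (29 - 43)*(-42 + 17) = -14*(-25) = 350)
62 + R*(42/(-34)) = 62 + 350*(42/(-34)) = 62 + 350*(42*(-1/34)) = 62 + 350*(-21/17) = 62 - 7350/17 = -6296/17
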